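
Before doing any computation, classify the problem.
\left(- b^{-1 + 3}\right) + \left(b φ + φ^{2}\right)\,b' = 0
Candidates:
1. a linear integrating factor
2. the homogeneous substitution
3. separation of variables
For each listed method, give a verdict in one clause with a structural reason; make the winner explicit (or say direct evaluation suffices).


Diagnosis: the homogeneous substitution — the slope's numerator and denominator share total degree; set v = b/φ and the equation drops to separable form. Rewriting — with the variables' roles exchanged where the shape demands it — would expose a Bernoulli structure too; the homogeneous substitution simply reads the degrees directly.
- a linear integrating factor: the unknown enters nonlinearly (through a power, a denominator, or a transcendental function), which the linear integrating-factor recipe cannot absorb as-is — any repair would come from a preliminary substitution, not the factor.
- the homogeneous substitution: yes, a natural case for it.
- separation of variables: no division isolates the independent variable from the unknown.


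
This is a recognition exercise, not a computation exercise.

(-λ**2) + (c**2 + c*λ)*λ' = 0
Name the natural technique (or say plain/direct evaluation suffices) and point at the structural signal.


Diagnosis: the homogeneous substitution — scaling c and λ together leaves the slope fixed — it depends only on λ/c, so substitute the ratio. Suitably rearranged — at times with the variables' roles exchanged — this doubles as a Bernoulli equation; the homogeneous reading needs no such setup.


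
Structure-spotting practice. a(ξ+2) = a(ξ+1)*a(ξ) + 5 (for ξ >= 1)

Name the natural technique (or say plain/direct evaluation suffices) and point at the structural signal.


Method: no special technique — once the recursion is nonlinear, characteristic roots, master substitutions, and summation factors are all off the table.


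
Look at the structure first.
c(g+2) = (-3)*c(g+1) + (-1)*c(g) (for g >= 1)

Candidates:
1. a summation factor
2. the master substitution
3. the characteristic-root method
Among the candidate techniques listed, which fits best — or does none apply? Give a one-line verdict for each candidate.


Diagnosis: the characteristic-root method — the recurrence treats every index alike (constant coefficients, no forcing) — precisely the regime where r^g trials close it.
- a summation factor: a summation factor telescopes one-step recursions; this one carries higher-order memory.
- the master substitution — the recursion shifts the index rather than dividing it.
- the characteristic-root method — applicable, and directly so.


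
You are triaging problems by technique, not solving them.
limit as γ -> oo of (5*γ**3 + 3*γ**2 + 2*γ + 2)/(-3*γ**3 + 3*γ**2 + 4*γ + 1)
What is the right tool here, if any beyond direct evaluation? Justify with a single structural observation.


Technique: dominant-term comparison — growth-rate triage: the leading powers of γ decide the limit, everything else is noise. l'Hôpital's at-infinity variant applies to the expression viewed as a single quotient; the leading-term comparison is the direct route.


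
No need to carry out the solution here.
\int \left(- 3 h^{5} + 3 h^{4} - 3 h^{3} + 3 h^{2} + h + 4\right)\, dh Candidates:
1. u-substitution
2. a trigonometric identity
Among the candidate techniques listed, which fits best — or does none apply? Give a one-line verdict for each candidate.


Method: no special technique — nothing composite, nothing rational, nothing trigonometric — each constant-multiple power of h integrates by the power rule alone.
- u-substitution: no substitution does more than relabel what direct integration already handles.
- a trigonometric identity — with no trigonometric functions present, identity rewriting has no target.


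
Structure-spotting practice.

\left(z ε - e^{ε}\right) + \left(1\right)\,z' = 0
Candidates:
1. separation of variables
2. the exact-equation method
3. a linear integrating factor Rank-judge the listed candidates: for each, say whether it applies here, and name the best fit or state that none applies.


Best approach: a linear integrating factor — the unknown enters only to the first power against a nonzero forcing term — the integrating-factor template applies directly.
- separation of variables: no division isolates the independent variable from the unknown.
- the exact-equation method — no potential function has this form as its differential, as written.
- a linear integrating factor: applicable, and directly so.


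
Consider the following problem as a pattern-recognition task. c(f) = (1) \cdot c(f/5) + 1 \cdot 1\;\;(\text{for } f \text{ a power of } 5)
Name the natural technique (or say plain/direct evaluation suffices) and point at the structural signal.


Method: the master substitution — the argument contracts 5-fold per step: reindex f exponentially and solve the linear recurrence in the new index.


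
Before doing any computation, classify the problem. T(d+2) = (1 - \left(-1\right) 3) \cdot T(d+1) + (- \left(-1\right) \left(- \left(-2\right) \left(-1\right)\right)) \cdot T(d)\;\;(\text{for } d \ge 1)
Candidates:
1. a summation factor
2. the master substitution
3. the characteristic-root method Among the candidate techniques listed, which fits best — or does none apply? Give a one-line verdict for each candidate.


Technique: the characteristic-root method — the recurrence is linear and homogeneous with constant coefficients, so the ansatz r^d turns it into a polynomial equation for r.
- a summation factor — a summation factor telescopes one-step recursions; this one carries higher-order memory.
- the master substitution — the recursion shifts the index rather than dividing it.
- the characteristic-root method — applies; the problem has the shape this method handles.


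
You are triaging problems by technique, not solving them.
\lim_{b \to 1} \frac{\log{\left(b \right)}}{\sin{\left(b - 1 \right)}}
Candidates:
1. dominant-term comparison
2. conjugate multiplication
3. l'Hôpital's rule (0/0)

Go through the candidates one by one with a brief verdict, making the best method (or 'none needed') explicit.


Diagnosis: l'Hôpital's rule (0/0) — both numerator and denominator vanish at 1: the genuine 0/0 indeterminate that l'Hôpital exists for. Expanding numerator and denominator to first order gives the same value — the rule automates exactly that.
- dominant-term comparison — no dominant power emerges to decide the limit by degree comparison.
- conjugate multiplication — rationalization has no target — no divergent radical difference appears.
- l'Hôpital's rule (0/0): applicable, and directly so.


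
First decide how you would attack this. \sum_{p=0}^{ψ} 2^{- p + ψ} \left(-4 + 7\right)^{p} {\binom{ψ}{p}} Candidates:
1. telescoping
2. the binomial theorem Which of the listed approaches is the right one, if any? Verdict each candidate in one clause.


Technique: the binomial theorem — the summand is term p of a binomial expansion in (-4 + 7) and 2; the whole sum is a single power.
- telescoping — as presented, consecutive terms share no shifted copy to cancel against — no rewrite is on display to change that.
- the binomial theorem: yes, a natural case for it.


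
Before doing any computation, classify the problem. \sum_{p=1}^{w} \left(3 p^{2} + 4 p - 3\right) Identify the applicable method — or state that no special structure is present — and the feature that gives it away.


Verdict: no special technique — the summand is a plain polynomial in p (expanding first if it arrives factored); standard power-sum formulas evaluate it term by term.


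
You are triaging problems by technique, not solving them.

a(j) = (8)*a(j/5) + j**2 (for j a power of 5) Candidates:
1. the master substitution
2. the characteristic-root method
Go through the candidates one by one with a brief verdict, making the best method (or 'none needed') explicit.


Technique: the master substitution — the recursive call is at index j/5 rather than a shift, a divide-and-conquer shape — substituting j = 5^m linearizes it.
- the master substitution: a fit — the right tool for this form.
- the characteristic-root method — a divided-index call is not the fixed-shift linear shape that characteristic roots solve.


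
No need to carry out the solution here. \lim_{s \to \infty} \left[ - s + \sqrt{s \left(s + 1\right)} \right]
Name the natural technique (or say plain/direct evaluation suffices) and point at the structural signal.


Best approach: conjugate multiplication — turning the difference into a conjugate-rationalized ratio makes the limit readable.


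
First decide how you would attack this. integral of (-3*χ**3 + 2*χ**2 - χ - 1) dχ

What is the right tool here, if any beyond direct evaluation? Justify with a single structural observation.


Technique: no special technique — every term is a constant multiple of a power of χ; term-wise power-rule integration needs no preliminary transformation.


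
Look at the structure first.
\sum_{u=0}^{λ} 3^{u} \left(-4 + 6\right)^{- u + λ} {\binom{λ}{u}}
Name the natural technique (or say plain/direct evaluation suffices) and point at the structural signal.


Verdict: the binomial theorem — {\binom{λ}{u}} weighting matched powers of 3 and (-4 + 6) is the expanded form of (3 + (-4 + 6))^λ — fold it back up.


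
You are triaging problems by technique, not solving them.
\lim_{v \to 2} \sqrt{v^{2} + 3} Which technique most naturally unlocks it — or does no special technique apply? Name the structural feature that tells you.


Verdict: no special technique — the expression is continuous at the evaluation point — substitute directly; no indeterminate form appears.


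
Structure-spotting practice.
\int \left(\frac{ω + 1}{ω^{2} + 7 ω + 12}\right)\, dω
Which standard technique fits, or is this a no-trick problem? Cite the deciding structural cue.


Technique: partial fractions — the bottom factors while the top stays lower-degree — split into simple fractions and integrate piece by piece.


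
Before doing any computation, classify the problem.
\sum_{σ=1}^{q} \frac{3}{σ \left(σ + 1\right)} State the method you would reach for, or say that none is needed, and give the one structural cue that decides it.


Diagnosis: telescoping — the summand \frac{3}{σ \left(σ + 1\right)} decomposes into fractions whose poles differ by an integer shift — the series collapses.


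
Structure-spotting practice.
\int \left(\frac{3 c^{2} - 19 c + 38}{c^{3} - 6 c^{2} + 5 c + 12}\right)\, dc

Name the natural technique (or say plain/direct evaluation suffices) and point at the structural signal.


Diagnosis: partial fractions — the denominator c^{3} - 6 c^{2} + 5 c + 12 factors, so the quotient decomposes into elementary partial fractions term by term.


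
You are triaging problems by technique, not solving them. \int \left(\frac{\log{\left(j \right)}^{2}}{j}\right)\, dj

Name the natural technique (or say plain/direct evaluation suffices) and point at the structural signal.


Technique: u-substitution — viewed as a product, the integrand is a composition evaluated at \log{\left(j \right)} times (a constant multiple of) that inner expression's derivative, so u = \log{\left(j \right)} makes it elementary.


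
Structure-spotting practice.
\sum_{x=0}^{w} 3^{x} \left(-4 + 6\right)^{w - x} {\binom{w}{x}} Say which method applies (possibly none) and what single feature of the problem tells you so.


Method: the binomial theorem — {\binom{w}{x}} weighting matched powers of 3 and (-4 + 6) is the expanded form of (3 + (-4 + 6))^w — fold it back up.


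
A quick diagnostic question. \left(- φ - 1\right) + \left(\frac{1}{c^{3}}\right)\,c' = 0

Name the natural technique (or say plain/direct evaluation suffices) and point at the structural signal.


Diagnosis: separation of variables — one side of the product carries the independent variable, the other the unknown — the textbook separation shape. An exactness check succeeds on this form as well — separation and the potential function arrive at the same answer, separation more directly.


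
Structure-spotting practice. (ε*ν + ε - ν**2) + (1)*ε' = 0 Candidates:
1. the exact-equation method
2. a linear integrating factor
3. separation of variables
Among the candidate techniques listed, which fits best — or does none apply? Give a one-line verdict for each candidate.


Diagnosis: a linear integrating factor — the unknown enters only to the first power against a nonzero forcing term — the integrating-factor template applies directly.
- the exact-equation method: the mixed-partials test fails on this split — it is not an exact differential as presented.
- a linear integrating factor — yes, a natural case for it.
- separation of variables — the two dependences are entangled, not a clean product of one-variable pieces.


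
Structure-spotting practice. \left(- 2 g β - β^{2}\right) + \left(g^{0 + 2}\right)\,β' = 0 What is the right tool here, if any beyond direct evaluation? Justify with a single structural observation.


Best approach: the homogeneous substitution — scaling g and β together leaves the slope fixed — it depends only on β/g, so substitute the ratio. Rearranged, this also fits the Bernoulli template directly; the homogeneous substitution reads the structure without the rearrangement.


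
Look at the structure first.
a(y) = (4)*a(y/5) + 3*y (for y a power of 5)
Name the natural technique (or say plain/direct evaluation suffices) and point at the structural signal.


Technique: the master substitution — recursion at y/5 is multiplicative in the index; logarithmic reindexing via y = 5^m linearizes it.


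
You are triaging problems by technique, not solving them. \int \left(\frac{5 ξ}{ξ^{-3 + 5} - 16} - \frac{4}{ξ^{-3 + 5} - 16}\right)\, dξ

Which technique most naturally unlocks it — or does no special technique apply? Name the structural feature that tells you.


Best approach: partial fractions — the denominator (ξ^{-3 + 5} - 16) factors, so the quotient decomposes into elementary partial fractions term by term.


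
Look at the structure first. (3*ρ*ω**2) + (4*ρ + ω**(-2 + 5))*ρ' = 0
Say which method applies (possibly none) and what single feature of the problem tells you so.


Verdict: the exact-equation method — because the two cross partials coincide, the form is conservative as written — recover its potential in (ω, ρ).


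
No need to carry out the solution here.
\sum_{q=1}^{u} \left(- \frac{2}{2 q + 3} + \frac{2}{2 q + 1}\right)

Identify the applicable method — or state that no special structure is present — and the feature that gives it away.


Best approach: telescoping — each term adds \frac{2}{2 q + 1} and subtracts the same expression advanced one index; that subtracted piece cancels against the next term's added copy — only the boundary terms survive.


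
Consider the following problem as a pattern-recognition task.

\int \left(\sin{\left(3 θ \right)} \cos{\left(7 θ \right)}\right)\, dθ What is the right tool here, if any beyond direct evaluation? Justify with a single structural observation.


Verdict: a trigonometric identity — \sin{\left(3 θ \right)} \cos{\left(7 θ \right)} mixes two frequencies; the product-to-sum identity splits it into single-frequency sinusoids.


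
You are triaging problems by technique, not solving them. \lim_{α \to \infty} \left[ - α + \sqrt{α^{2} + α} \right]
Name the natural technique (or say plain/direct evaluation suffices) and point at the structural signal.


Verdict: conjugate multiplication — neither \sqrt{α^{2} + α} nor α converges alone, so rewrite their difference as a conjugate-rationalized quotient first.


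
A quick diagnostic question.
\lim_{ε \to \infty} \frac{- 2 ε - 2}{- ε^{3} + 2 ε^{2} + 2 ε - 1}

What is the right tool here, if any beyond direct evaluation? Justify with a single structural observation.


Method: dominant-term comparison — divide through by the highest power of ε; every lower-order term dies and the dominant terms decide the limit. Viewed as a single quotient this is an ∞/∞ form — an at-infinity application of l'Hôpital's rule would also resolve it; comparing leading growth reads the answer without differentiating.


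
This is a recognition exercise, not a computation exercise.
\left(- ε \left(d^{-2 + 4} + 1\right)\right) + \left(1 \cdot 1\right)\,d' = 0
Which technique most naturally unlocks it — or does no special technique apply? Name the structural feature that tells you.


Diagnosis: separation of variables — one side of the product carries the independent variable, the other the unknown — the textbook separation shape.


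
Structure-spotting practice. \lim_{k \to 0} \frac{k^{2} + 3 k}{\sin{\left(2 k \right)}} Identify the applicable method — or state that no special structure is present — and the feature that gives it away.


Best approach: l'Hôpital's rule (0/0) — numerator and denominator both vanish at 0 — a genuine 0/0 form, which is exactly when l'Hôpital applies. Expanding numerator and denominator to first order gives the same value — the rule automates exactly that.


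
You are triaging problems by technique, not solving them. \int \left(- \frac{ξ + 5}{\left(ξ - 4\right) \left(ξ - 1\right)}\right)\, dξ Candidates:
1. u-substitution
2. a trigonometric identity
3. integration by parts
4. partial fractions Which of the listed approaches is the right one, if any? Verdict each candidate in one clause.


Technique: partial fractions — the bottom factors while the top stays lower-degree — split into simple fractions and integrate piece by piece.
- u-substitution — no subexpression of the integrand serves as a whole-integral substitution inner — individual terms may offer their own, but none carries its derivative as a factor of the full integrand; a working change of variable would have to be constructed from outside the expression.
- a trigonometric identity — no sine or cosine appears, so there is nothing for a trigonometric identity to act on.
- integration by parts: the integrand does not split as a nonconstant polynomial times an exp, sine, cosine of a linear argument, or logarithm — no polynomial-kernel parts product to differentiate one side of.
- partial fractions — a fit — the right tool for this form.


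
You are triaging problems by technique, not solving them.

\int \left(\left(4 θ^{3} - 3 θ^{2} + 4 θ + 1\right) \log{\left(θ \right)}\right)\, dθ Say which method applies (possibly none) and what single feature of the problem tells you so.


Verdict: integration by parts — the presence of \log{\left(θ \right)} against a polynomial factor is the standard differentiate-the-log setup.


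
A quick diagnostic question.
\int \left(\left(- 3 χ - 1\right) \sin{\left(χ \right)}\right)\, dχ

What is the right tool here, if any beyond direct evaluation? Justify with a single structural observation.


Best approach: integration by parts — - 3 χ - 1 dies after finitely many derivatives while \sin{\left(χ \right)} cycles under integration — the tabular/parts setup.


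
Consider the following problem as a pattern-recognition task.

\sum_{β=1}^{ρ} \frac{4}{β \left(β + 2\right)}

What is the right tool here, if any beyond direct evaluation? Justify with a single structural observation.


Technique: telescoping — \frac{4}{β \left(β + 2\right)} is a collapsed telescope: expand it into simple fractions to see the cancellation.


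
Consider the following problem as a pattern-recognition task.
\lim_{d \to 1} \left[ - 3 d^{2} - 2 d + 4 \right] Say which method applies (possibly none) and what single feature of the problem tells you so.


Diagnosis: no special technique — the function is continuous at 1; evaluation is itself the limit, no machinery required.


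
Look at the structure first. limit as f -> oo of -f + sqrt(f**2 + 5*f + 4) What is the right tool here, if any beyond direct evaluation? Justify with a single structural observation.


Verdict: conjugate multiplication — sqrt(f**2 + 5*f + 4) and f both blow up, but their difference is tame once the conjugate rationalizes it.


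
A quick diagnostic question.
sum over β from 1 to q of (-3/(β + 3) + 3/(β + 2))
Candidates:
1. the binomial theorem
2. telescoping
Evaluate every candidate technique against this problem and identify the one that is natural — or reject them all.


Verdict: telescoping — the summand is built as 3/(β + 2) minus its own successor — adjacent terms annihilate down the line.
- the binomial theorem: the terms lack the binomial-coefficient-weighted complementary-power pattern of an expansion.
- telescoping — applies; the problem has the shape this method handles.


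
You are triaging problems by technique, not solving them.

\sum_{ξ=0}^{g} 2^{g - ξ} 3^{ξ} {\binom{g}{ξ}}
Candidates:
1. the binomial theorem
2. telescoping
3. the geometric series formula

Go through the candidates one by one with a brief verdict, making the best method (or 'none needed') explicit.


Best approach: the binomial theorem — the binomial coefficients weight matched powers of 3 and 2, which is exactly the expansion of a binomial power.
- the binomial theorem — yes — fits the structure here.
- telescoping — the terms as presented offer no neighboring cancellation — a telescoping rewrite may exist, but the displayed structure does not hand one over.
- the geometric series formula — there is no constant term-to-term ratio.


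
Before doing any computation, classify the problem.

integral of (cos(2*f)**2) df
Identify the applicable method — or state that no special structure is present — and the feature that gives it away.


Verdict: a trigonometric identity — cos(2*f)**2 is an even power — the power-reduction identity rewrites it into first-degree cosines.


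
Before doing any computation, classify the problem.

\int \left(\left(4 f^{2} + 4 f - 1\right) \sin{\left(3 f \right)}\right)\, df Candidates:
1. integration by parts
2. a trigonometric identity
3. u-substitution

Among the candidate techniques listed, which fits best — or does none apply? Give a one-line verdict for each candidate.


Verdict: integration by parts — a polynomial 4 f^{2} + 4 f - 1 against the kernel \sin{\left(3 f \right)} is the signature bounded-ladder case for integration by parts.
- integration by parts: a fit — the right tool for this form.
- a trigonometric identity — the trigonometric factor has no even power to reduce and no cross-frequency product to convert — the standard power-reduction and product-to-sum identities do not engage it.
- u-substitution — no subexpression of the integrand serves as a whole-integral substitution inner — individual terms may offer their own, but none carries its derivative as a factor of the full integrand; a working change of variable would have to be constructed from outside the expression.


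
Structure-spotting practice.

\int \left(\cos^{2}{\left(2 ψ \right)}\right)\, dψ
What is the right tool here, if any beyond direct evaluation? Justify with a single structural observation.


Best approach: a trigonometric identity — the even exponent on \cos^{2}{\left(2 ψ \right)} signals one move: rewrite via cos of the doubled angle.


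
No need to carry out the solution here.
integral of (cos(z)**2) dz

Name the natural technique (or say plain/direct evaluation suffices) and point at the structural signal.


Method: a trigonometric identity — an even power like cos(z)**2 flattens under the half-angle identity into first-degree cosines you can integrate directly.


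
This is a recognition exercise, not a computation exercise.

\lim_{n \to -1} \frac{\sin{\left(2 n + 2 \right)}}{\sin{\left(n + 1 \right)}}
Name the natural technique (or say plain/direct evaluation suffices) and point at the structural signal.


Best approach: l'Hôpital's rule (0/0) — the 0/0 form at -1 is the signature situation for l'Hôpital's rule. One could equally expand both pieces locally and compare leading terms; the rule does that in one stroke.


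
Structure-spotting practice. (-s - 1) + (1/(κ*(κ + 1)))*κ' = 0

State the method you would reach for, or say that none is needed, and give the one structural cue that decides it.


Best approach: separation of variables — separating collects all κ-dependence with the derivative and leaves all s-dependence opposite: variables separate. A Bernoulli rewrite would carry it as the equation stands — separating the variables needs no rearrangement either.


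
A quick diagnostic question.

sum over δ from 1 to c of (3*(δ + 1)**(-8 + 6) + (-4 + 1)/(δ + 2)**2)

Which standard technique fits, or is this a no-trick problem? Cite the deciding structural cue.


Diagnosis: telescoping — the summand is 3*(δ + 1)**(-8 + 6) minus the same expression shifted by one, so consecutive terms cancel in pairs.


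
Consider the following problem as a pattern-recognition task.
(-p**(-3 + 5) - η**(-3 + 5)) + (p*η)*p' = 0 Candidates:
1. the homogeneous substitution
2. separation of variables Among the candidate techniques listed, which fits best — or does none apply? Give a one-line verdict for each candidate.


Method: the homogeneous substitution — solved for the derivative, the right side is unchanged under scaling η and p together — it depends only on the ratio p/η, so substitute a single ratio variable. Rearranged, this also fits the Bernoulli template directly; the homogeneous substitution reads the structure without the rearrangement.
- the homogeneous substitution — applies; the problem has the shape this method handles.
- separation of variables: the two dependences are entangled, not a clean product of one-variable pieces.


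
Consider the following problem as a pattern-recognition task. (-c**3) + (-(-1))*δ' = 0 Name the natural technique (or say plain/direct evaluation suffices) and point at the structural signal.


Best approach: no special technique — with δ absent the equation is not coupled at all: direct integration in c.


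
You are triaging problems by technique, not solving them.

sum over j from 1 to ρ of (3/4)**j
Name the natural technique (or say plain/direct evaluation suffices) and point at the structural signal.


Method: the geometric series formula — term-over-term division gives 3/4 every time — index-free ratio, geometric sum formula applies.


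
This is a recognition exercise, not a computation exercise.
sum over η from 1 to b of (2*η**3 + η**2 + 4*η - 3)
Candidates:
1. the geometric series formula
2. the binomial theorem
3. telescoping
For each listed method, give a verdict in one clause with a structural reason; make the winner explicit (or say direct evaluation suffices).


Verdict: no special technique — with only polynomial terms in η present, the classical sum-of-powers identities are all you need.
- the geometric series formula: the term-to-term ratio drifts with the index — the one thing the geometric formula cannot absorb.
- the binomial theorem — no binomial coefficients pair with matched powers.
- telescoping: computed from the summand as displayed, the partial sums build up without the pairwise collapse telescoping exploits.


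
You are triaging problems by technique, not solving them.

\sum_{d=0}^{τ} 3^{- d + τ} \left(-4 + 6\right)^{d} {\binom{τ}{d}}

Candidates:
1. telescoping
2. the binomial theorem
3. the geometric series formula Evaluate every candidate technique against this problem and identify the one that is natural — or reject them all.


Best approach: the binomial theorem — the summand is term d of a binomial expansion in (-4 + 6) and 3; the whole sum is a single power.
- telescoping: neither a shifted-difference shape nor integer-spaced poles are present.
- the binomial theorem: yes, a natural case for it.
- the geometric series formula — dividing successive terms gives an index-dependent quantity, not a constant.


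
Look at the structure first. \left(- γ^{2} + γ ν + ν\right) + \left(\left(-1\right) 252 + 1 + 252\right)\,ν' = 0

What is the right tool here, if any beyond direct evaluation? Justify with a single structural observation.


Method: a linear integrating factor — linear in the unknown with genuine forcing: multiply through by the exponential of the integrated coefficient and the left side closes into one derivative.


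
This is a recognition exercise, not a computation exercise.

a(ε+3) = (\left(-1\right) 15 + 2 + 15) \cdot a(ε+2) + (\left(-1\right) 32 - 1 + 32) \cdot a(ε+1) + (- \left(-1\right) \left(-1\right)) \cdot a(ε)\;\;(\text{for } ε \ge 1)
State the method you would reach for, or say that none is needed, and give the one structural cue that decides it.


Technique: the characteristic-root method — constant coefficients and linearity mean the ansatz r^ε reduces it to solving the characteristic polynomial.


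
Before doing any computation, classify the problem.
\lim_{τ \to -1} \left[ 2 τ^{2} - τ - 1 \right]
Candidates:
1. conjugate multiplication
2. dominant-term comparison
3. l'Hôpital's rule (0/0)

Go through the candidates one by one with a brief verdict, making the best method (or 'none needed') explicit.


Diagnosis: no special technique — the function is continuous at -1; evaluation is itself the limit, no machinery required.
- conjugate multiplication: the conjugate move applies to radical differences, which this is not.
- dominant-term comparison: this is not a rational comparison of growth rates at infinity.
- l'Hôpital's rule (0/0) — evaluation at the point is determinate, so the rule has nothing to repair.


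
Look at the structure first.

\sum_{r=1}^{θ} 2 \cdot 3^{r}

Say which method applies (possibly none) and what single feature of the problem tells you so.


Method: the geometric series formula — check a ratio of consecutive terms: it is 3, independent of the index, so the geometric formula closes the sum.


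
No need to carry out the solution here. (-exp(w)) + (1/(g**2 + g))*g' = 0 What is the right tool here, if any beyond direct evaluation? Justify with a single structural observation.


Method: separation of variables — solved for the derivative, the right side factors as exp(w) times g**2 + g — all w-dependence separates from all g-dependence. Rearranged, this also fits the Bernoulli template directly; separation reads the product structure as given.


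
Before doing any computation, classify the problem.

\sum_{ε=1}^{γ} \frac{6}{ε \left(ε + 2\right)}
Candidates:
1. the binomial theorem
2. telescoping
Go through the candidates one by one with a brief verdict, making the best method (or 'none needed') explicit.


Diagnosis: telescoping — after splitting \frac{6}{ε \left(ε + 2\right)} into partial fractions, the pieces are shifted copies of one function and cancel telescopically.
- the binomial theorem: there is no sum-raised-to-a-power identity hiding in these terms.
- telescoping — yes — fits the structure here.


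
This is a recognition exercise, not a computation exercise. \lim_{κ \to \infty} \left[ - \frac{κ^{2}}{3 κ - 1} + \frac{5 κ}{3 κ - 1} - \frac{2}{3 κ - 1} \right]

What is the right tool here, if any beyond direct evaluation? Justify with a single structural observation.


Method: dominant-term comparison — growth-rate triage: the leading powers of κ decide the limit, everything else is noise. Viewed as a single quotient this is an ∞/∞ form — an at-infinity application of l'Hôpital's rule would also resolve it; comparing leading growth reads the answer without differentiating.


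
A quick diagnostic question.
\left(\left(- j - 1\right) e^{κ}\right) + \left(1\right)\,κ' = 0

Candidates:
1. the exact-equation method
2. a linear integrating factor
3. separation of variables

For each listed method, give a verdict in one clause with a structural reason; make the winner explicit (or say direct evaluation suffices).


Diagnosis: separation of variables — separating collects all κ-dependence with the derivative and leaves all j-dependence opposite: variables separate.
- the exact-equation method: exactness fails on the nose — the mixed partials do not match.
- a linear integrating factor: the unknown enters nonlinearly (through a power, a denominator, or a transcendental function), which the linear integrating-factor recipe cannot absorb as-is — any repair would come from a preliminary substitution, not the factor.
- separation of variables: yes, a natural case for it.


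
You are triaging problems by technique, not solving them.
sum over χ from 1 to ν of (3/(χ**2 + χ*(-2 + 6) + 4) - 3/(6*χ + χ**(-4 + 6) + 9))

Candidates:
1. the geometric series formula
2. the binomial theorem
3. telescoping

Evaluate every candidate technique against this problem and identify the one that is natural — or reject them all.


Technique: telescoping — the piece each term subtracts is 3/(χ**2 + χ*(-2 + 6) + 4) advanced by one index, and it reappears with a plus sign leading the following term — the sum collapses to its boundary terms.
- the geometric series formula: dividing successive terms gives an index-dependent quantity, not a constant.
- the binomial theorem: the terms lack the binomial-coefficient-weighted complementary-power pattern of an expansion.
- telescoping — applicable, and directly so.


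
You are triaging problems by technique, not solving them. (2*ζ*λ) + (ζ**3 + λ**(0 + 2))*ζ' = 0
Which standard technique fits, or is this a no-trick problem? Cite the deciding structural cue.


Method: the exact-equation method — equality of cross partials is the green light — assemble the potential function term by term.


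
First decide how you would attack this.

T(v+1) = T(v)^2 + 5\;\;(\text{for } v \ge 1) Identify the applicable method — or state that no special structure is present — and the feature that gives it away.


Best approach: no special technique — the unknown sequence enters the update nonlinearly, so no linear method fits the recurrence as written — direct iteration remains.


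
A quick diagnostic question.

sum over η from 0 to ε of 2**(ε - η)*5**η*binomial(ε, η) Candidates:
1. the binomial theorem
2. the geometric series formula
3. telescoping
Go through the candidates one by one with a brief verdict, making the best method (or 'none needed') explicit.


Diagnosis: the binomial theorem — binomial(ε, η) weighting matched powers of 5 and 2 is the expanded form of (5 + 2)^ε — fold it back up.
- the binomial theorem: yes, a natural case for it.
- the geometric series formula: the term-to-term ratio drifts with the index — the one thing the geometric formula cannot absorb.
- telescoping: the terms as presented offer no neighboring cancellation — a telescoping rewrite may exist, but the displayed structure does not hand one over.


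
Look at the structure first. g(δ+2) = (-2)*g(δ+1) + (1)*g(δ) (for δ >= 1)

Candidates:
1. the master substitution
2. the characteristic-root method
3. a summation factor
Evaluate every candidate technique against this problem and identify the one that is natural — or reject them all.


Diagnosis: the characteristic-root method — the recurrence is linear and homogeneous with constant coefficients, so the ansatz r^δ turns it into a polynomial equation for r.
- the master substitution: there is no divide-the-index recursive argument.
- the characteristic-root method — yes — fits the structure here.
- a summation factor: the recurrence reaches back more than one step, outside the first-order family a summation factor normalizes.


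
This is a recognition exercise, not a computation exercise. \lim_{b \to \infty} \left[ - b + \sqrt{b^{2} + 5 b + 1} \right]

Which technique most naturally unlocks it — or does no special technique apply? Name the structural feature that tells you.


Verdict: conjugate multiplication — turning the difference into a conjugate-rationalized ratio makes the limit readable.


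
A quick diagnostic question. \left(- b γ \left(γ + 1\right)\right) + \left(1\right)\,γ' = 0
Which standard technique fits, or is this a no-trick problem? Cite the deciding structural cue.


Method: separation of variables — one side of the product carries the independent variable, the other the unknown — the textbook separation shape. Rearranged, this also fits the Bernoulli template directly; separation reads the product structure as given.


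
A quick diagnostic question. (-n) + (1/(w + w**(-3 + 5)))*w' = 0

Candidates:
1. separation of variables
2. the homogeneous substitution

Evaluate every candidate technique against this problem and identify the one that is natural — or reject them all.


Best approach: separation of variables — the derivative equals a pure function of n (namely n) times a pure function of w (namely (w + w**(-3 + 5))); divide and integrate each side. This doubles as a Bernoulli equation in the unknown as written; dividing and integrating works on it directly.
- separation of variables: yes, a natural case for it.
- the homogeneous substitution — the slope changes under joint rescaling, failing the degree-zero test.


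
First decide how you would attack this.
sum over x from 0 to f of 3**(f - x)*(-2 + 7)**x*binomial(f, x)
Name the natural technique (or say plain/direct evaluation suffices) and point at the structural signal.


Verdict: the binomial theorem — the binomial coefficients weight matched powers of (-2 + 7) and 3, which is exactly the expansion of a binomial power.


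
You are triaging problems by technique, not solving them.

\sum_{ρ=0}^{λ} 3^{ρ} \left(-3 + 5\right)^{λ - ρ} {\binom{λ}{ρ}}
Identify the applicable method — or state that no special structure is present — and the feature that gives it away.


Diagnosis: the binomial theorem — the binomial coefficients weight matched powers of 3 and (-3 + 5), which is exactly the expansion of a binomial power.


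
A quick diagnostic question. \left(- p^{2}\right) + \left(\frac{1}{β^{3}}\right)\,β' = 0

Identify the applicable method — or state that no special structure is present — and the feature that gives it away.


Method: separation of variables — all dependence on the two variables factors apart, the defining separable shape. The cross-partial test also passes here (vacuously, each side single-variable); the potential-function route would work, separation is simply more immediate.


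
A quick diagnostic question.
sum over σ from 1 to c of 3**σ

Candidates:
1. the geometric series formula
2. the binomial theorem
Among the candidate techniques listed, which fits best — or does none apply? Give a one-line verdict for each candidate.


Method: the geometric series formula — check a ratio of consecutive terms: it is 3, independent of the index, so the geometric formula closes the sum.
- the geometric series formula: applies; the problem has the shape this method handles.
- the binomial theorem: no binomial coefficients pair up with complementary powers here.


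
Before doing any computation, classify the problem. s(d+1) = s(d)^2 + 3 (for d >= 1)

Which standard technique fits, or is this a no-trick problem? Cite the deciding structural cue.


Technique: no special technique — the new term depends nonlinearly on the old ones, which disqualifies every superposition-based technique.


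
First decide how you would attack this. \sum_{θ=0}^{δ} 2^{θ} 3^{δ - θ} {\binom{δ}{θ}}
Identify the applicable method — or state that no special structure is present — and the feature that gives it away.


Best approach: the binomial theorem — binomial coefficients against complementary powers of 2 and 3: recognize the binomial expansion and resum.


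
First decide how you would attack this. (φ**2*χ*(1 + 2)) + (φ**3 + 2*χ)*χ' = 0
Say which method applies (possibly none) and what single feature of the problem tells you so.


Technique: the exact-equation method — the mixed-partials test passes for φ**2*χ*(1 + 2) and φ**3 + 2*χ, so a potential function exists as presented.
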